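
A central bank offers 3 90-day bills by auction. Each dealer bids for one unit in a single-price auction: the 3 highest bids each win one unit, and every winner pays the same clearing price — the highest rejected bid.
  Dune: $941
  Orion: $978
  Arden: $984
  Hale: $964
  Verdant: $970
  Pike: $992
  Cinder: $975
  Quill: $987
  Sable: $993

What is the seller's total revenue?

Ordering the bids: 993 (Sable), 992 (Pike), 987 (Quill), 984 (Arden), 978 (Orion), …
Winners (3 units): Sable, Pike, Quill.
Highest unsuccessful bid: $984 → clearing price.
Total revenue = 3 × $984 = $2,952.

Total revenue: $2,952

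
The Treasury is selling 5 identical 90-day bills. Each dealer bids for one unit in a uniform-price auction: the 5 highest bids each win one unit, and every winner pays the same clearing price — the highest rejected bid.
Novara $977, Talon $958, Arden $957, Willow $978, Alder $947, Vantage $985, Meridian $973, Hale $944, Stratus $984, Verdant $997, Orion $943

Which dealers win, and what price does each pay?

Verdant, Vantage, Stratus, Willow, Novara; each pays $973

Ordering the bids: 997 (Verdant), 985 (Vantage), 984 (Stratus), 978 (Willow), 977 (Novara), 973 (Meridian), 958 (Talon), …
The 5 highest are Verdant, Vantage, Stratus, Willow, Novara.
First losing bid is Meridian's $973, which sets the uniform price.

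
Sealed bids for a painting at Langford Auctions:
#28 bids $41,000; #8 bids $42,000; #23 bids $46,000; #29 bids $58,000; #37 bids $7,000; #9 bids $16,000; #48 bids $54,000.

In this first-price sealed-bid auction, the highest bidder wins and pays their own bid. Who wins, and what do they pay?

Sorting bids: 58,000 (#29) > 54,000 (#48) > 46,000 (#23) > 42,000 (#8) > 41,000 (#28) > 16,000 (#9) > …
First-price: #29 pays what they bid, $58,000.

#29 pays $58,000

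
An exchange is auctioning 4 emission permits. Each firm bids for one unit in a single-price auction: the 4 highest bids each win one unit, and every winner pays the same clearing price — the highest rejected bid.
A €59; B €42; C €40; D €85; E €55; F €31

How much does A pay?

Ordering the bids: 85 (D), 59 (A), 55 (E), 42 (B), 40 (C), 31 (F)
The 4 highest are D, A, E, B.
First losing bid is C's €40, which sets the uniform price.
A wins → pays €40.

A pays €40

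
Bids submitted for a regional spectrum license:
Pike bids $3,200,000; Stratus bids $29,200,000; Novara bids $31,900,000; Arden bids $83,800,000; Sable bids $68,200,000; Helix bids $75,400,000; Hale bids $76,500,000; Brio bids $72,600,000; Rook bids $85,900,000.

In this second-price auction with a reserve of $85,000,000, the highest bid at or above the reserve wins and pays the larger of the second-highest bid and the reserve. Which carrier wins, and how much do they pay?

Rook pays $85,000,000

Rule: the highest bid at or above the reserve wins and pays the larger of the second-highest bid and the reserve.
Bids ranked: 85,900,000 (Rook) > 83,800,000 (Arden) > 76,500,000 (Hale) > 75,400,000 (Helix) > 72,600,000 (Brio) > 68,200,000 (Sable) > …
Rook has the top bid at or above the reserve ($85,900,000).
Second-highest bid $83,800,000 is below the reserve $85,000,000, so the reserve binds → payment $85,000,000.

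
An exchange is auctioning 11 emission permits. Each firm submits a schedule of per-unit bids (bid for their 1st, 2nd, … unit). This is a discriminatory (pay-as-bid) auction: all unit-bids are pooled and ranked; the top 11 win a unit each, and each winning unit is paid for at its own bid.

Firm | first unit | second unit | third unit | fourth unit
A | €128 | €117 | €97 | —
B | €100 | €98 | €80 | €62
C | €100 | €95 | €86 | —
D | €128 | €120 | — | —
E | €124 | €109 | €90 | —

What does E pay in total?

Pooled unit-bids ranked (top 11): 128 (A-1), 128 (D-1), 124 (E-1), 120 (D-2), 117 (A-2), 109 (E-2), 100 (B-1), 100 (C-1), 98 (B-2), 97 (A-3), 95 (C-2)
Next rejected bid: €90 (not a price — pay-as-bid).
E's winning unit-bids: 124 + 109 = €233.

E pays €233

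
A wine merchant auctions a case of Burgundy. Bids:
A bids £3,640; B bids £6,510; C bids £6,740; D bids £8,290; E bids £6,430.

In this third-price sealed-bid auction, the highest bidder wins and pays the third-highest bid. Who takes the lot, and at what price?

D pays £6,510

Bids ranked: 8,290 (D) > 6,740 (C) > 6,510 (B) > 6,430 (E) > 3,640 (A)
D is highest; pays the third-highest bid, £6,510.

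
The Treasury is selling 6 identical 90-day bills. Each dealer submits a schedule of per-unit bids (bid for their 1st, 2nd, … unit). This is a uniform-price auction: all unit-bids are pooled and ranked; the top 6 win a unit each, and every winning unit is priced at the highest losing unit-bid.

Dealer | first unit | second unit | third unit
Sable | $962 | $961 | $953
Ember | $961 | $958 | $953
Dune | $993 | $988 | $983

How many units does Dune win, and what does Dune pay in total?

Dune: 3 units, pays $2,874

All unit-bids, highest first — top 6: 993 (Dune-1), 988 (Dune-2), 983 (Dune-3), 962 (Sable-1), 961 (Sable-2), 961 (Ember-1)
Highest rejected unit-bid = $958.
Dune wins 3 unit(s) at $958 each.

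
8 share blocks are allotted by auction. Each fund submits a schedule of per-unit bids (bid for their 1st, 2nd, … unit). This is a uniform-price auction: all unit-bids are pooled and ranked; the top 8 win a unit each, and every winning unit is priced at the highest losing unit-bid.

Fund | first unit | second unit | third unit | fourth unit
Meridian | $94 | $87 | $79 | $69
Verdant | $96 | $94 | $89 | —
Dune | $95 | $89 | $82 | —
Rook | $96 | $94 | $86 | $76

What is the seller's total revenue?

All unit-bids, highest first — top 8: 96 (Verdant-1), 96 (Rook-1), 95 (Dune-1), 94 (Meridian-1), 94 (Verdant-2), 94 (Rook-2), 89 (Verdant-3), 89 (Dune-2)
First bid not allocated: $87.
Allocation: Dune 2, Meridian 1, Rook 2, Verdant 3. Every unit priced at $87.
Revenue = 8 × 87 = $696.

Total revenue: $696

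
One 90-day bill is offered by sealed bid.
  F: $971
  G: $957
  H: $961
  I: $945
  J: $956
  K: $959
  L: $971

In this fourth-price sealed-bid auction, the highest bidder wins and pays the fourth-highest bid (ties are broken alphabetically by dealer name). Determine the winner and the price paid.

F pays $959

Rule: the highest bidder wins and pays the fourth-highest bid.
Sorting bids: 971 (F) > 971 (L) > 961 (H) > 959 (K) > 957 (G) > 956 (J) > …
F and L tie at $971; tie-break gives it to F.
F wins; payment is bid #4 in the ranking = $959.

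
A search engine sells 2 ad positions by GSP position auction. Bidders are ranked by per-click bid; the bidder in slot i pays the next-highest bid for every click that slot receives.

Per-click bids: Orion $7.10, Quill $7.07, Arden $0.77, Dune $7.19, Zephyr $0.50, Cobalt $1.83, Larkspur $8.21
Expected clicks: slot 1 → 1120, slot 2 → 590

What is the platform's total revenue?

Per-click bids in order: $8.21 (Larkspur) > $7.19 (Dune) > $7.10 (Orion) > …
Slot 1: Larkspur pays $7.19 × 1120 = $8052.80
Slot 2: Dune pays $7.10 × 590 = $4189.00
Total = $12241.80

Total revenue: $12241.80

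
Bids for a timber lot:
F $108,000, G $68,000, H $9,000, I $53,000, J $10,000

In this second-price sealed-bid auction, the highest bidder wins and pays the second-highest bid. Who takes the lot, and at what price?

Rule: the highest bidder wins and pays the second-highest bid.
Bids ranked: 108,000 (F) > 68,000 (G) > 53,000 (I) > 10,000 (J) > 9,000 (H)
F wins with the highest bid; price is set by the runner-up at $68,000.

F pays $68,000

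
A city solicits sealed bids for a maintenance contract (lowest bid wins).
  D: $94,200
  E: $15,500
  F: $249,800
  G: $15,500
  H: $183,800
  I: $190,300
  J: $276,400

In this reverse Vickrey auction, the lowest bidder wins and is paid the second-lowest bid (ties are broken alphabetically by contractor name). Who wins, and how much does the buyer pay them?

Bids in order: 15,500 (E) < 15,500 (G) < 94,200 (D) < 183,800 (H) < 190,300 (I) < 249,800 (F) < …
E and G tie at $15,500; tie-break gives it to E.
Second-price: E is paid G's bid of $15,500.

E is paid $15,500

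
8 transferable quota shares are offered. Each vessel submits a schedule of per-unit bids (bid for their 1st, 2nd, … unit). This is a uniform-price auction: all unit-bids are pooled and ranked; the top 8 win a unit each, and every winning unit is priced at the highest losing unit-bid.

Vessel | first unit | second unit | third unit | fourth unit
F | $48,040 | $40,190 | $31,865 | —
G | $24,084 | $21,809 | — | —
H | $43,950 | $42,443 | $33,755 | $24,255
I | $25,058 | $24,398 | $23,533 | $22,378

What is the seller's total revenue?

Merging the schedules and taking the best 8: 48,040 (F-1), 43,950 (H-1), 42,443 (H-2), 40,190 (F-2), 33,755 (H-3), 31,865 (F-3), 25,058 (I-1), 24,398 (I-2)
The (k+1)-th unit-bid is $24,255.
Allocation: F 3, H 3, I 2. Every unit priced at $24,255.
Revenue = 8 × 24,255 = $194,040.

Total revenue: $194,040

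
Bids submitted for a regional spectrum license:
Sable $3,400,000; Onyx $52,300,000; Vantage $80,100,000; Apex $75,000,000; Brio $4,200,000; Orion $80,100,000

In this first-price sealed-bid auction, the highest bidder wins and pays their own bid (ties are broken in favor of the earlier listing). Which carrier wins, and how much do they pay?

Bids in order: 80,100,000 (Vantage) > 80,100,000 (Orion) > 75,000,000 (Apex) > 52,300,000 (Onyx) > 4,200,000 (Brio) > 3,400,000 (Sable)
Tie at $80,100,000 → Vantage wins by tie-break.
Vantage is highest → pays own bid, $80,100,000.

Vantage pays $80,100,000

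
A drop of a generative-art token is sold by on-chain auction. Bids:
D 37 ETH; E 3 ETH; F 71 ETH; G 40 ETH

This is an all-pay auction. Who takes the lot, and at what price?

Rule: the highest bidder wins the item, but every bidder pays their own bid.
Sorting bids: 71 (F) > 40 (G) > 37 (D) > 3 (E)
F wins with the top bid; all bids are sunk regardless.

F pays 71 ETH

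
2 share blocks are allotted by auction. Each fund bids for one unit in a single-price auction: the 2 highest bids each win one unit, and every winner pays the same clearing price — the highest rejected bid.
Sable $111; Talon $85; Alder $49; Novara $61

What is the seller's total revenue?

Total revenue: $122

Sorting: 111 (Sable), 85 (Talon), 61 (Novara), 49 (Alder)
Winners (2 units): Sable, Talon.
First losing bid is Novara's $61, which sets the uniform price.
Total revenue = 2 × $61 = $122.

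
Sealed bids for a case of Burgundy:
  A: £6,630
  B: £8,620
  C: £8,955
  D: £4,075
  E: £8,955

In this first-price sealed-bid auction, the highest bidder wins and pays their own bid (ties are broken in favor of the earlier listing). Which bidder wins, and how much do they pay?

Sorting bids: 8,955 (C) > 8,955 (E) > 8,620 (B) > 6,630 (A) > 4,075 (D)
Tie at £8,955 → C wins by tie-break.
First-price: C pays what they bid, £8,955.

C pays £8,955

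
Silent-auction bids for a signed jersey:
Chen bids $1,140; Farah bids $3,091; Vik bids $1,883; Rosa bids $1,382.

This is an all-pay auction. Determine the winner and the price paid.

Farah pays $3,091

Sorting bids: 3,091 (Farah) > 1,883 (Vik) > 1,382 (Rosa) > 1,140 (Chen)
Farah wins with the top bid; all bids are sunk regardless.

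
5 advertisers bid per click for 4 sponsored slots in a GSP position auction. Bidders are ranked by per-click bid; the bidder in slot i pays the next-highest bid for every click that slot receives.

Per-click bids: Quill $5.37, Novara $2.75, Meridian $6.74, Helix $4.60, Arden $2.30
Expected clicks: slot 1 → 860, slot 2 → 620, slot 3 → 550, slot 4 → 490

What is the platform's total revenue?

Sorting advertisers: $6.74 (Meridian) > $5.37 (Quill) > $4.60 (Helix) > $2.75 (Novara) > $2.30 (Arden)
Slot 1: Meridian pays $5.37 × 860 = $4618.20
Slot 2: Quill pays $4.60 × 620 = $2852.00
Slot 3: Helix pays $2.75 × 550 = $1512.50
Slot 4: Novara pays $2.30 × 490 = $1127.00
Total = $10109.70

Total revenue: $10109.70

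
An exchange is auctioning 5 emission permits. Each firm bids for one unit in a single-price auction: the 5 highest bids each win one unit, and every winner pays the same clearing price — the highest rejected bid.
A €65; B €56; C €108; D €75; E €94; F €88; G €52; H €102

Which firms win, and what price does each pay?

C, H, E, F, D; each pays €65

Sorting: 108 (C), 102 (H), 94 (E), 88 (F), 75 (D), 65 (A), 56 (B), …
The 5 highest are C, H, E, F, D.
Clearing price = highest rejected bid = €65.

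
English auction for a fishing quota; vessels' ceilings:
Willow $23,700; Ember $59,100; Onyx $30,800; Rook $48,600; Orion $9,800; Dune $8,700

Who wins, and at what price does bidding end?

Limits ranked: 59,100 (Ember) > 48,600 (Rook) > 30,800 (Onyx) > 23,700 (Willow) > 9,800 (Orion) > 8,700 (Dune)
Bidding ends when Rook exits at $48,600; Ember takes it.

Ember wins at $48,600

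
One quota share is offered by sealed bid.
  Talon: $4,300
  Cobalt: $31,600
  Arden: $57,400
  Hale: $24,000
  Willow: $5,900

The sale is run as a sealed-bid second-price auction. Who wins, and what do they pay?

Arden pays $31,600

Sealed-bid second-price auction: the highest bidder wins and pays the second-highest bid.
Bids in order: 57,400 (Arden) > 31,600 (Cobalt) > 24,000 (Hale) > 5,900 (Willow) > 4,300 (Talon)
Arden is highest; pays the second-highest bid, $31,600.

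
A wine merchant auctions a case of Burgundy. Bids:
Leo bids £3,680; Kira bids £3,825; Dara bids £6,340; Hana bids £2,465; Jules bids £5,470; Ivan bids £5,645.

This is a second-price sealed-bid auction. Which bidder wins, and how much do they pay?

Rule: the highest bidder wins and pays the second-highest bid.
Bids in order: 6,340 (Dara) > 5,645 (Ivan) > 5,470 (Jules) > 3,825 (Kira) > 3,680 (Leo) > 2,465 (Hana)
Dara wins with the highest bid; price is set by the runner-up at £5,645.

Dara pays £5,645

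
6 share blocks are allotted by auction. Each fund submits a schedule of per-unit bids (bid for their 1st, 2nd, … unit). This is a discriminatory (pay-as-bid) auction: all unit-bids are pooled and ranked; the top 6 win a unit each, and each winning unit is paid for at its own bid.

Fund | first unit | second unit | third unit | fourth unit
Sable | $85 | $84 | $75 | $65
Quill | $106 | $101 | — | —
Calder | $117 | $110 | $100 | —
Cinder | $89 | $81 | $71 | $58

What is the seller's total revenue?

Merging the schedules and taking the best 6: 117 (Calder-1), 110 (Calder-2), 106 (Quill-1), 101 (Quill-2), 100 (Calder-3), 89 (Cinder-1)
Next rejected bid: $85 (not a price — pay-as-bid).
Each winning unit pays its own bid.
Revenue = 117 + 110 + 106 + 101 + 100 + 89 = $623.

Total revenue: $623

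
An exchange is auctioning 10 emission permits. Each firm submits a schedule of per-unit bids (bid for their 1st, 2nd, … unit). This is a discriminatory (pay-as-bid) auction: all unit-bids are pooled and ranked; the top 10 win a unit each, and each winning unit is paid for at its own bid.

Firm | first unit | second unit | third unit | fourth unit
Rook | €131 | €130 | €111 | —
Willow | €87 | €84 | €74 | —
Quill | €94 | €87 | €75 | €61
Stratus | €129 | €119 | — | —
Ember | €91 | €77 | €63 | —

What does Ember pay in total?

Ember pays €91

All unit-bids, highest first — top 10: 131 (Rook-1), 130 (Rook-2), 129 (Stratus-1), 119 (Stratus-2), 111 (Rook-3), 94 (Quill-1), 91 (Ember-1), 87 (Willow-1), 87 (Quill-2), 84 (Willow-2)
Next rejected bid: €77 (not a price — pay-as-bid).
Ember's winning unit-bids: 91 = €91.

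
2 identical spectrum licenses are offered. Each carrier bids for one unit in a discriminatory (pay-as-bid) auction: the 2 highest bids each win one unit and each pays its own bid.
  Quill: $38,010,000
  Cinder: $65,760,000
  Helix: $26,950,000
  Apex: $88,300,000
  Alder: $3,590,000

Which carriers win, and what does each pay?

Sorting: 88,300,000 (Apex), 65,760,000 (Cinder), 38,010,000 (Quill), 26,950,000 (Helix), …
Top 2: Apex, Cinder.
Each winner pays its own bid: Apex $88,300,000, Cinder $65,760,000.

Apex $88,300,000, Cinder $65,760,000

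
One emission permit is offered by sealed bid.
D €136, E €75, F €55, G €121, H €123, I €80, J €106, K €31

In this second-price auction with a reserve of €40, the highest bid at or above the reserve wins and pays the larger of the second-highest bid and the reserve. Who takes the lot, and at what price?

Sorting bids: 136 (D) > 123 (H) > 121 (G) > 106 (J) > 80 (I) > 75 (E) > …
Highest eligible bid: D at €136.
max(second-highest €123, reserve €40) = €123; the reserve does not bind.

D pays €123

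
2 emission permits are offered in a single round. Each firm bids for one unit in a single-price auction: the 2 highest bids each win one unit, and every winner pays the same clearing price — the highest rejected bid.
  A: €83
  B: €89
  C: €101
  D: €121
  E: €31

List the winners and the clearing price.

Sorting: 121 (D), 101 (C), 89 (B), 83 (A), …
The 2 highest are D, C.
Highest unsuccessful bid: €89 → clearing price.

D, C; each pays €89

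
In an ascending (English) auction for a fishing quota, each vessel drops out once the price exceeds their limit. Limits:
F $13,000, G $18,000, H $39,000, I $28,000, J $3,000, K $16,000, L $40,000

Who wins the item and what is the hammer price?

L wins at $39,000

Rule: the price rises until one bidder remains; the winner pays the price at which the last rival dropped out.
Sorting limits: 40,000 (L) > 39,000 (H) > 28,000 (I) > 18,000 (G) > 16,000 (K) > 13,000 (F) > …
H is the last rival to drop out, at $39,000; L remains and wins at that price.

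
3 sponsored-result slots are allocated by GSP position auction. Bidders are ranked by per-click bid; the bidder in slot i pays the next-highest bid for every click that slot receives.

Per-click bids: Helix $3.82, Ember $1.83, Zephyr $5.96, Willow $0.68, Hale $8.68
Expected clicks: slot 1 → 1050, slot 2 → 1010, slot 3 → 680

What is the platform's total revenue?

Total revenue: $11360.60

Per-click bids in order: $8.68 (Hale) > $5.96 (Zephyr) > $3.82 (Helix) > $1.83 (Ember) > …
Slot 1: Hale pays $5.96 × 1050 = $6258.00
Slot 2: Zephyr pays $3.82 × 1010 = $3858.20
Slot 3: Helix pays $1.83 × 680 = $1244.40
Total = $11360.60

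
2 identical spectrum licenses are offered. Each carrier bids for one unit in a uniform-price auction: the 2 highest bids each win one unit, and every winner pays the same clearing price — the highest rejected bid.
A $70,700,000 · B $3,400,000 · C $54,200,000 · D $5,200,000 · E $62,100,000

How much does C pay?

C pays $0

Bids ranked high→low: 70,700,000 (A), 62,100,000 (E), 54,200,000 (C), 5,200,000 (D), …
Top 2: A, E.
Highest unsuccessful bid: $54,200,000 → clearing price.
C does not win → pays $0.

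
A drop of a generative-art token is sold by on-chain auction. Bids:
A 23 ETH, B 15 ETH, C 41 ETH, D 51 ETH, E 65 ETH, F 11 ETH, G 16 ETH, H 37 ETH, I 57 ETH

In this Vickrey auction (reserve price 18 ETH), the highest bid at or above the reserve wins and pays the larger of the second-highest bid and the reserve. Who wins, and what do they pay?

Bids ranked: 65 (E) > 57 (I) > 51 (D) > 41 (C) > 37 (H) > 23 (A) > …
E has the top bid at or above the reserve (65 ETH).
Second-highest bid 57 ETH exceeds the reserve 18 ETH → payment 57 ETH.

E pays 57 ETH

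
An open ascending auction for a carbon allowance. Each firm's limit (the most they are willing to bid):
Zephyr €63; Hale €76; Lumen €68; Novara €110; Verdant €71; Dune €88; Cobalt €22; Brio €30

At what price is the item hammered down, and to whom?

Novara wins at €88

Limits ranked: 110 (Novara) > 88 (Dune) > 76 (Hale) > 71 (Verdant) > 68 (Lumen) > 63 (Zephyr) > …
Dune is the last rival to drop out, at €88; Novara remains and wins at that price.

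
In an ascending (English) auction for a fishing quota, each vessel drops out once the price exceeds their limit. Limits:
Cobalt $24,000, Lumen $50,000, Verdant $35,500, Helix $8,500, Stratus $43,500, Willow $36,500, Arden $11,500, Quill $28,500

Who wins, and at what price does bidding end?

Lumen wins at $43,500

Open ascending-bid auction: the price rises until one bidder remains; the winner pays the price at which the last rival dropped out.
Limits in order: 50,000 (Lumen) > 43,500 (Stratus) > 36,500 (Willow) > 35,500 (Verdant) > 28,500 (Quill) > 24,000 (Cobalt) > …
Bidding ends when Stratus exits at $43,500; Lumen takes it.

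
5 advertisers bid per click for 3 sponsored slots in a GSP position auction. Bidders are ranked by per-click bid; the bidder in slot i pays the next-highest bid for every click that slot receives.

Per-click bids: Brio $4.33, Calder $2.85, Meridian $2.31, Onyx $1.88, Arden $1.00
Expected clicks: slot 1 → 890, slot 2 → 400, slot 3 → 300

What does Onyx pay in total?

Sorting advertisers: $4.33 (Brio) > $2.85 (Calder) > $2.31 (Meridian) > $1.88 (Onyx) > …
Onyx ranks below slot 3 → no slot, pays nothing.

Onyx pays $0.00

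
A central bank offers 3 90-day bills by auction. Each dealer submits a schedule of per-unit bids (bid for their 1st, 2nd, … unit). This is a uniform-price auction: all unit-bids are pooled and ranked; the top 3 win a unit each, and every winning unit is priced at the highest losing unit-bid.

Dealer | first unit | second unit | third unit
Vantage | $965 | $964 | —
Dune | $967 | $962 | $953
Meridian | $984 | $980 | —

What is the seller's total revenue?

All unit-bids, highest first — top 3: 984 (Meridian-1), 980 (Meridian-2), 967 (Dune-1)
First bid not allocated: $965.
Allocation: Dune 1, Meridian 2. Every unit priced at $965.
Revenue = 3 × 965 = $2,895.

Total revenue: $2,895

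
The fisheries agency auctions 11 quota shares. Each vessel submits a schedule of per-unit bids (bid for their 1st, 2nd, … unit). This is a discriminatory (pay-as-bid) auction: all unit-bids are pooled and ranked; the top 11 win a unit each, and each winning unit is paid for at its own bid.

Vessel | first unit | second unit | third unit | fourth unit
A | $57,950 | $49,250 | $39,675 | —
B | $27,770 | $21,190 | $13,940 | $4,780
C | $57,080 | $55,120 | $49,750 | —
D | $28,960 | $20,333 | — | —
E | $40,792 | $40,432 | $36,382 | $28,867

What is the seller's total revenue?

Merging the schedules and taking the best 11: 57,950 (A-1), 57,080 (C-1), 55,120 (C-2), 49,750 (C-3), 49,250 (A-2), 40,792 (E-1), 40,432 (E-2), 39,675 (A-3), 36,382 (E-3), 28,960 (D-1), 28,867 (E-4)
Next rejected bid: $27,770 (not a price — pay-as-bid).
Each winning unit pays its own bid.
Revenue = 57,950 + 57,080 + 55,120 + 49,750 + 49,250 + 40,792 + 40,432 + 39,675 + 36,382 + 28,960 + 28,867 = $484,258.

Total revenue: $484,258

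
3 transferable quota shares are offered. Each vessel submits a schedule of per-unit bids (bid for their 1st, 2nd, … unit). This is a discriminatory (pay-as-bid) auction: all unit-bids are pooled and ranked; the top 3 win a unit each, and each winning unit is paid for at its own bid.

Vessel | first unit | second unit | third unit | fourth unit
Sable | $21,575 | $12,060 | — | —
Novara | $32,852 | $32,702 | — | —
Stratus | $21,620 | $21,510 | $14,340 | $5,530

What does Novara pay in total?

Merging the schedules and taking the best 3: 32,852 (Novara-1), 32,702 (Novara-2), 21,620 (Stratus-1)
Next rejected bid: $21,575 (not a price — pay-as-bid).
Novara's winning unit-bids: 32,852 + 32,702 = $65,554.

Novara pays $65,554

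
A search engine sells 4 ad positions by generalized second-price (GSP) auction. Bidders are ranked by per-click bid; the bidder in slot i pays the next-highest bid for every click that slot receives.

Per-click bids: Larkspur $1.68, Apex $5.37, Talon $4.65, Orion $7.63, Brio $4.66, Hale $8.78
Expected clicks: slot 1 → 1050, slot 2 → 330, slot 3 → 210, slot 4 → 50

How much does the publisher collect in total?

Per-click bids in order: $8.78 (Hale) > $7.63 (Orion) > $5.37 (Apex) > $4.66 (Brio) > $4.65 (Talon) > …
Slot 1: Hale pays $7.63 × 1050 = $8011.50
Slot 2: Orion pays $5.37 × 330 = $1772.10
Slot 3: Apex pays $4.66 × 210 = $978.60
Slot 4: Brio pays $4.65 × 50 = $232.50
Total = $10994.70

Total revenue: $10994.70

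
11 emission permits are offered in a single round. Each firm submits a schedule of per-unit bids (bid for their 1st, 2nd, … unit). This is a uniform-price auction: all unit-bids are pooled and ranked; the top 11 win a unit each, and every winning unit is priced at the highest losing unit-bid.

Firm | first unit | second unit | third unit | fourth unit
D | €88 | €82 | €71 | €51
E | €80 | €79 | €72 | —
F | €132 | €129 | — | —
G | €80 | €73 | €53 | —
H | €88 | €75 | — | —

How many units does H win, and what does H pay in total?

H: 2 units, pays €142

All unit-bids, highest first — top 11: 132 (F-1), 129 (F-2), 88 (D-1), 88 (H-1), 82 (D-2), 80 (E-1), 80 (G-1), 79 (E-2), 75 (H-2), 73 (G-2), 72 (E-3)
Highest rejected unit-bid = €71.
H wins 2 unit(s) at €71 each.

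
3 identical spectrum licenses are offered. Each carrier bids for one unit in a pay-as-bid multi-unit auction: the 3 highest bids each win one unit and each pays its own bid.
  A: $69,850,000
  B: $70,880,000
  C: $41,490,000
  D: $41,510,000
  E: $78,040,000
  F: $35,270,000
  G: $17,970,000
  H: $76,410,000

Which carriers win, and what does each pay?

E $78,040,000, H $76,410,000, B $70,880,000

Ordering the bids: 78,040,000 (E), 76,410,000 (H), 70,880,000 (B), 69,850,000 (A), 41,510,000 (D), …
Winners (3 units): E, H, B.
Each winner pays its own bid: E $78,040,000, H $76,410,000, B $70,880,000.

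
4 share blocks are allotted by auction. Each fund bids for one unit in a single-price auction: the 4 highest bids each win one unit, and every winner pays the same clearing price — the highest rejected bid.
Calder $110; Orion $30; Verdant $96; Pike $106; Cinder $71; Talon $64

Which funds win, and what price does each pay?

Calder, Pike, Verdant, Cinder; each pays $64

Bids ranked high→low: 110 (Calder), 106 (Pike), 96 (Verdant), 71 (Cinder), 64 (Talon), 30 (Orion)
Winners (4 units): Calder, Pike, Verdant, Cinder.
Clearing price = highest rejected bid = $64.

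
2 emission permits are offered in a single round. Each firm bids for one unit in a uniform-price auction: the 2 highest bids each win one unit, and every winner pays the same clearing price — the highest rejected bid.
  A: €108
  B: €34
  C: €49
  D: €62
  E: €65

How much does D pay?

Ordering the bids: 108 (A), 65 (E), 62 (D), 49 (C), …
Top 2: A, E.
Highest unsuccessful bid: €62 → clearing price.
D does not win → pays €0.

D pays €0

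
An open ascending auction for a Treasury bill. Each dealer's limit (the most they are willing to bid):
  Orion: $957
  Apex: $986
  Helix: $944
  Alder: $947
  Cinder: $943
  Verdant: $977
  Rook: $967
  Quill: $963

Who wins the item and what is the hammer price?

Apex wins at $977

Sorting limits: 986 (Apex) > 977 (Verdant) > 967 (Rook) > 963 (Quill) > 957 (Orion) > 947 (Alder) > …
Verdant is the last rival to drop out, at $977; Apex remains and wins at that price.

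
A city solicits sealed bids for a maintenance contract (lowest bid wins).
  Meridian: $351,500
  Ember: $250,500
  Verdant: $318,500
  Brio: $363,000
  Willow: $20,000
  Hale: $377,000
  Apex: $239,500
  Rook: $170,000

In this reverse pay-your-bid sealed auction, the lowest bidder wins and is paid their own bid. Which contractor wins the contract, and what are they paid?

Willow is paid $20,000

Sorting bids: 20,000 (Willow) < 170,000 (Rook) < 239,500 (Apex) < 250,500 (Ember) < 318,500 (Verdant) < 351,500 (Meridian) < …
Willow is lowest → is paid own bid, $20,000.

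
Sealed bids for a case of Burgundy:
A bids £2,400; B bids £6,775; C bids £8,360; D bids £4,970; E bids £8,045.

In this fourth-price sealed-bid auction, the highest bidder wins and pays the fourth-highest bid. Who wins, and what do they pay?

C pays £4,970

Bids in order: 8,360 (C) > 8,045 (E) > 6,775 (B) > 4,970 (D) > 2,400 (A)
C is highest; pays the fourth-highest bid, £4,970.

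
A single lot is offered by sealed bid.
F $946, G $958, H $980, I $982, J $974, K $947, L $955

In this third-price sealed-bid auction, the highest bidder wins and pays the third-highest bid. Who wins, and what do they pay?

I pays $974

Third-price sealed-bid auction: the highest bidder wins and pays the third-highest bid.
Bids in order: 982 (I) > 980 (H) > 974 (J) > 958 (G) > 955 (L) > 947 (K) > …
I is highest; pays the third-highest bid, $974.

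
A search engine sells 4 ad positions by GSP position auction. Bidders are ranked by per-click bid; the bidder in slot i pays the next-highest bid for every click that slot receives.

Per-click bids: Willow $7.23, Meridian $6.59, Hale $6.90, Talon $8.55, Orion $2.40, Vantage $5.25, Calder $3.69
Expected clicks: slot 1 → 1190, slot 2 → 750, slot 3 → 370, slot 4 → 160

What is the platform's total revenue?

Sorting advertisers: $8.55 (Talon) > $7.23 (Willow) > $6.90 (Hale) > $6.59 (Meridian) > $5.25 (Vantage) > …
Slot 1: Talon pays $7.23 × 1190 = $8603.70
Slot 2: Willow pays $6.90 × 750 = $5175.00
Slot 3: Hale pays $6.59 × 370 = $2438.30
Slot 4: Meridian pays $5.25 × 160 = $840.00
Total = $17057.00

Total revenue: $17057.00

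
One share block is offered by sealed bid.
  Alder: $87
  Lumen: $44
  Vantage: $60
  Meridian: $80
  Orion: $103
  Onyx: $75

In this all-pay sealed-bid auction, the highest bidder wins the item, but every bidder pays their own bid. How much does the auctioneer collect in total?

Sorting bids: 103 (Orion) > 87 (Alder) > 80 (Meridian) > 75 (Onyx) > 60 (Vantage) > 44 (Lumen)
Orion wins with the top bid; all bids are sunk regardless.
Every bidder forfeits their bid regardless of winning.
Revenue = 87 + 44 + 60 + 80 + 103 + 75 = $449.

Total revenue: $449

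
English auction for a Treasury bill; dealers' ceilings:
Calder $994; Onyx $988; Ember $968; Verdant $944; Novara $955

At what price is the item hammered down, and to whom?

Calder wins at $988

Rule: the price rises until one bidder remains; the winner pays the price at which the last rival dropped out.
Sorting limits: 994 (Calder) > 988 (Onyx) > 968 (Ember) > 955 (Novara) > 944 (Verdant)
Bidding ends when Onyx exits at $988; Calder takes it.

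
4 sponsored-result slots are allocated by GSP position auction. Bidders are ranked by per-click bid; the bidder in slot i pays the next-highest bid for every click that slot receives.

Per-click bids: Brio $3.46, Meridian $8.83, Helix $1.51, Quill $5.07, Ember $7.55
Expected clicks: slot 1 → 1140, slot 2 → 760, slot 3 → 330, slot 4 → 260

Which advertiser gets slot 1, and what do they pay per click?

Meridian; $7.55 per click

Per-click bids in order: $8.83 (Meridian) > $7.55 (Ember) > $5.07 (Quill) > $3.46 (Brio) > $1.51 (Helix)
Slot 1 goes to the first-ranked bidder, Meridian, who pays the next bid down: $7.55/click.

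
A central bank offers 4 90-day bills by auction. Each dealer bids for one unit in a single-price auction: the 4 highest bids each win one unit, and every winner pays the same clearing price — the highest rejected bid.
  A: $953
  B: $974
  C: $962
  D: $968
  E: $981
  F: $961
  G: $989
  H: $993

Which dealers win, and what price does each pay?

H, G, E, B; each pays $968

Ordering the bids: 993 (H), 989 (G), 981 (E), 974 (B), 968 (D), 962 (C), …
Top 4: H, G, E, B.
Clearing price = highest rejected bid = $968.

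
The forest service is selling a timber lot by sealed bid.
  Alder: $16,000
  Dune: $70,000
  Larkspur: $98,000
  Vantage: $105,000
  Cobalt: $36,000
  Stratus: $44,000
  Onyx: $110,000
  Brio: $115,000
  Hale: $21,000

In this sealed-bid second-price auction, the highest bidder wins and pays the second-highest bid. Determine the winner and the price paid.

Bids in order: 115,000 (Brio) > 110,000 (Onyx) > 105,000 (Vantage) > 98,000 (Larkspur) > 70,000 (Dune) > 44,000 (Stratus) > …
Brio is highest; pays the second-highest bid, $110,000.

Brio pays $110,000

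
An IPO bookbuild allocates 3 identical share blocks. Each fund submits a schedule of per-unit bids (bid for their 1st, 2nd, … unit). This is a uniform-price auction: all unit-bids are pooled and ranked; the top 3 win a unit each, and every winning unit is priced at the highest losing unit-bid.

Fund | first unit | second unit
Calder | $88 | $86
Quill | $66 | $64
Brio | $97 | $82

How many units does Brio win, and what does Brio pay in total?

Brio: 1 unit, pays $82

Merging the schedules and taking the best 3: 97 (Brio-1), 88 (Calder-1), 86 (Calder-2)
The (k+1)-th unit-bid is $82.
Brio wins 1 unit(s) at $82 each.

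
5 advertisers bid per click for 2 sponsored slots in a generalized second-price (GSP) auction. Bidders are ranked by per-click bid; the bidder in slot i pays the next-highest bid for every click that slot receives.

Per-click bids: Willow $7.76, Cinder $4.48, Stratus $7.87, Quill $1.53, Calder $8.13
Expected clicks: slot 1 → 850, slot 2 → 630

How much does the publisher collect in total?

Total revenue: $11578.30

Per-click bids in order: $8.13 (Calder) > $7.87 (Stratus) > $7.76 (Willow) > …
Slot 1: Calder pays $7.87 × 850 = $6689.50
Slot 2: Stratus pays $7.76 × 630 = $4888.80
Total = $11578.30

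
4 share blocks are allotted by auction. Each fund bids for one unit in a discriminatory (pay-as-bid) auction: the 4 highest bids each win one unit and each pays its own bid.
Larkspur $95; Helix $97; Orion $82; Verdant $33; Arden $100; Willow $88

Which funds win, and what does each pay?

Arden $100, Helix $97, Larkspur $95, Willow $88

Bids ranked high→low: 100 (Arden), 97 (Helix), 95 (Larkspur), 88 (Willow), 82 (Orion), 33 (Verdant)
Top 4: Arden, Helix, Larkspur, Willow.
Each winner pays its own bid: Arden $100, Helix $97, Larkspur $95, Willow $88.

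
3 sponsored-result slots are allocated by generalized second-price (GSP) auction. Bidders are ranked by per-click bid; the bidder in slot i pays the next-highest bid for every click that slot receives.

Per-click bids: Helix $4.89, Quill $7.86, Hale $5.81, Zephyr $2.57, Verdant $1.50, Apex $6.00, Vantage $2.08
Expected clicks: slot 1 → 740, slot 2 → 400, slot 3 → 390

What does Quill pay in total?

Quill pays $4440.00

Per-click bids in order: $7.86 (Quill) > $6.00 (Apex) > $5.81 (Hale) > $4.89 (Helix) > …
Quill holds slot 1 → pays next bid $6.00 × 740 clicks = $4440.00.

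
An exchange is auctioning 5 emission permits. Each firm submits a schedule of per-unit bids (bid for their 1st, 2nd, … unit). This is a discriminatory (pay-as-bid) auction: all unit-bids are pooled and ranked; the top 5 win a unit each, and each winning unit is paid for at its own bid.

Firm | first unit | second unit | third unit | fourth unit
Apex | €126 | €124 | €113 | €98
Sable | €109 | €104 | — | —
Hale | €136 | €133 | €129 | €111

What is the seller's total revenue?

Total revenue: €648

Merging the schedules and taking the best 5: 136 (Hale-1), 133 (Hale-2), 129 (Hale-3), 126 (Apex-1), 124 (Apex-2)
Next rejected bid: €113 (not a price — pay-as-bid).
Each winning unit pays its own bid.
Revenue = 136 + 133 + 129 + 126 + 124 = €648.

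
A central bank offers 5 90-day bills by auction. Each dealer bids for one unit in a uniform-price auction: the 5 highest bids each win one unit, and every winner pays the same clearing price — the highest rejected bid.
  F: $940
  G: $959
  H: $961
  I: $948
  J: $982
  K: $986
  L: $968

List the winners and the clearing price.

K, J, L, H, G; each pays $948

Bids ranked high→low: 986 (K), 982 (J), 968 (L), 961 (H), 959 (G), 948 (I), 940 (F)
Top 5: K, J, L, H, G.
Clearing price = highest rejected bid = $948.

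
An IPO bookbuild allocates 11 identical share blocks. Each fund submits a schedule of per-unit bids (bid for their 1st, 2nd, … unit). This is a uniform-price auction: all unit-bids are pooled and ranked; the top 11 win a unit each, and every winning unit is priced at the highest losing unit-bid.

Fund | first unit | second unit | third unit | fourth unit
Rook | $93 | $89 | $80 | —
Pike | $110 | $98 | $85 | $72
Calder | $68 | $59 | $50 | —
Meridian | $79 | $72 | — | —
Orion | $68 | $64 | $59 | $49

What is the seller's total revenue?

Pooled unit-bids ranked (top 11): 110 (Pike-1), 98 (Pike-2), 93 (Rook-1), 89 (Rook-2), 85 (Pike-3), 80 (Rook-3), 79 (Meridian-1), 72 (Pike-4), 72 (Meridian-2), 68 (Calder-1), 68 (Orion-1)
First bid not allocated: $64.
Allocation: Calder 1, Meridian 2, Orion 1, Pike 4, Rook 3. Every unit priced at $64.
Revenue = 11 × 64 = $704.

Total revenue: $704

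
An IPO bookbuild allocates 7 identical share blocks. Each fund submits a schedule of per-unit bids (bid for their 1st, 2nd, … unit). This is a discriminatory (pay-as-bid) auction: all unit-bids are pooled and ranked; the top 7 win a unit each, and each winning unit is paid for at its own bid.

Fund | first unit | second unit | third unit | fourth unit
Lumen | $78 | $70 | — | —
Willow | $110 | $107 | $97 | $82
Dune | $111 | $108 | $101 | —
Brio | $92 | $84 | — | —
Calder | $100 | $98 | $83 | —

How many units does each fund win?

All unit-bids, highest first — top 7: 111 (Dune-1), 110 (Willow-1), 108 (Dune-2), 107 (Willow-2), 101 (Dune-3), 100 (Calder-1), 98 (Calder-2)
Next rejected bid: $97 (not a price — pay-as-bid).
Allocation: Calder 2, Dune 3, Willow 2.

Calder 2, Dune 3, Willow 2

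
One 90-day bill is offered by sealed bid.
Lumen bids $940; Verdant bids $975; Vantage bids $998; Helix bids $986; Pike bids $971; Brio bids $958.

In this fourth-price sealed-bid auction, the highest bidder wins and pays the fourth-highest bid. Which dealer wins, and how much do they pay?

Vantage pays $971

Rule: the highest bidder wins and pays the fourth-highest bid.
Bids ranked: 998 (Vantage) > 986 (Helix) > 975 (Verdant) > 971 (Pike) > 958 (Brio) > 940 (Lumen)
Vantage wins; payment is bid #4 in the ranking = $971.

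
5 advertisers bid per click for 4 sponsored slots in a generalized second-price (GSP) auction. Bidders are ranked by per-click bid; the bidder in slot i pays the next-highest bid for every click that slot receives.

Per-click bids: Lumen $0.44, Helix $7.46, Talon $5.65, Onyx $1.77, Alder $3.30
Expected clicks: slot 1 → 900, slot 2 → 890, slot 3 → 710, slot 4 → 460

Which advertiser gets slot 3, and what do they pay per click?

Sorting advertisers: $7.46 (Helix) > $5.65 (Talon) > $3.30 (Alder) > $1.77 (Onyx) > $0.44 (Lumen)
Slot 3 goes to the third-ranked bidder, Alder, who pays the next bid down: $1.77/click.

Alder; $1.77 per click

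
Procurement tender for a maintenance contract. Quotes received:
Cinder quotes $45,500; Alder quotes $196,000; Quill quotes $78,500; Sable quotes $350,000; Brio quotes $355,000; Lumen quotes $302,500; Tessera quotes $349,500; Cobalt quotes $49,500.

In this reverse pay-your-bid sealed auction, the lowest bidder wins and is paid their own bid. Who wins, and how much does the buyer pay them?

Cinder is paid $45,500

Bids in order: 45,500 (Cinder) < 49,500 (Cobalt) < 78,500 (Quill) < 196,000 (Alder) < 302,500 (Lumen) < 349,500 (Tessera) < …
Cinder is lowest → is paid own bid, $45,500.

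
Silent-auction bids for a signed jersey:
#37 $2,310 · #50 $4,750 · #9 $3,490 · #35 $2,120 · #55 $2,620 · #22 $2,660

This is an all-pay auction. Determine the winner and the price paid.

#50 pays $4,750

Bids in order: 4,750 (#50) > 3,490 (#9) > 2,660 (#22) > 2,620 (#55) > 2,310 (#37) > 2,120 (#35)
#50 wins with the top bid; all bids are sunk regardless.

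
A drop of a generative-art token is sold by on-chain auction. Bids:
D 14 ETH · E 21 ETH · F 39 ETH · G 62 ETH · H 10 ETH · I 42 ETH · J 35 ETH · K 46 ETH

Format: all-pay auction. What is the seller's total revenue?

Bids ranked: 62 (G) > 46 (K) > 42 (I) > 39 (F) > 35 (J) > 21 (E) > …
G wins with the top bid; all bids are sunk regardless.
Every bidder forfeits their bid regardless of winning.
Revenue = 14 + 21 + 39 + 62 + 10 + 42 + 35 + 46 = 269 ETH.

Total revenue: 269 ETH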